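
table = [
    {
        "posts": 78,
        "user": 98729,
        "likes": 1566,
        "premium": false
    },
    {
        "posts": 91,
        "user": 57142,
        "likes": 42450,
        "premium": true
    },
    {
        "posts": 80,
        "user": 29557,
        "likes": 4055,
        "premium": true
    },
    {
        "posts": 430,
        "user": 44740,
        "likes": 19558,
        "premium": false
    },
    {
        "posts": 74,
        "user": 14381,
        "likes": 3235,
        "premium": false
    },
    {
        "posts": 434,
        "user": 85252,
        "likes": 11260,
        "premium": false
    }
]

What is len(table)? 6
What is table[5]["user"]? 85252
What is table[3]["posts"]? 430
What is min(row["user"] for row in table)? 14381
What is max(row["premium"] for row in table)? True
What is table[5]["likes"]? 11260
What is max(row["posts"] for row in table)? 434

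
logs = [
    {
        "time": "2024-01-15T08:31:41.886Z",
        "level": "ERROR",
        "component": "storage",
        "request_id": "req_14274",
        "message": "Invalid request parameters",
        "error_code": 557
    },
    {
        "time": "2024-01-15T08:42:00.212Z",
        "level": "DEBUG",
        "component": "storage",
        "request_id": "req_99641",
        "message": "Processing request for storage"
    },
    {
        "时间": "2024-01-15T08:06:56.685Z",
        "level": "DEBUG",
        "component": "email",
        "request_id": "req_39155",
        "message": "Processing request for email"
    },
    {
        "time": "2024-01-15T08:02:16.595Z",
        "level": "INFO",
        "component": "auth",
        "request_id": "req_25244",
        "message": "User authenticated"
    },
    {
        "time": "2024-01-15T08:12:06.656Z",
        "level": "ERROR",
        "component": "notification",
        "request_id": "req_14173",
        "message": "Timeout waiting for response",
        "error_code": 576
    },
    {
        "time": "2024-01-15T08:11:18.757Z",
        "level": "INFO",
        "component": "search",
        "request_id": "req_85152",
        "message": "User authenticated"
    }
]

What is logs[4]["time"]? "2024-01-15T08:12:06.656Z"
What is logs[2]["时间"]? "2024-01-15T08:06:56.685Z"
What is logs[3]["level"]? "INFO"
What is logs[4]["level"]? "ERROR"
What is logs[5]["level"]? "INFO"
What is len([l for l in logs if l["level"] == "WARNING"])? 0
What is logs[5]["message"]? "User authenticated"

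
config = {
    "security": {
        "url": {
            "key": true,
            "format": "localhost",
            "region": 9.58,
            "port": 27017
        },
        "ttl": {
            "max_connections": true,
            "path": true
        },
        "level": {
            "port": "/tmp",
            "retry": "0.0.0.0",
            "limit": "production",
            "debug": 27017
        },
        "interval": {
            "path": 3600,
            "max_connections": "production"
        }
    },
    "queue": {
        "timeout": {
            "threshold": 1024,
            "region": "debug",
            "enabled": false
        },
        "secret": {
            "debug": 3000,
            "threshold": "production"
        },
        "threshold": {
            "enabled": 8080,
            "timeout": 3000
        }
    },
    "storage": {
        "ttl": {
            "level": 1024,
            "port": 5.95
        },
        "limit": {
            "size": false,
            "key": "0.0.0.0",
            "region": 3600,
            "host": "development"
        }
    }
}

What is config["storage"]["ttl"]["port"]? 5.95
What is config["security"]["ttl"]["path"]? True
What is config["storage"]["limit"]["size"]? False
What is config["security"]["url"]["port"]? 27017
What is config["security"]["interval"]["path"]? 3600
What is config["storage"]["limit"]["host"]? "development"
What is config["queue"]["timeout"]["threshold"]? 1024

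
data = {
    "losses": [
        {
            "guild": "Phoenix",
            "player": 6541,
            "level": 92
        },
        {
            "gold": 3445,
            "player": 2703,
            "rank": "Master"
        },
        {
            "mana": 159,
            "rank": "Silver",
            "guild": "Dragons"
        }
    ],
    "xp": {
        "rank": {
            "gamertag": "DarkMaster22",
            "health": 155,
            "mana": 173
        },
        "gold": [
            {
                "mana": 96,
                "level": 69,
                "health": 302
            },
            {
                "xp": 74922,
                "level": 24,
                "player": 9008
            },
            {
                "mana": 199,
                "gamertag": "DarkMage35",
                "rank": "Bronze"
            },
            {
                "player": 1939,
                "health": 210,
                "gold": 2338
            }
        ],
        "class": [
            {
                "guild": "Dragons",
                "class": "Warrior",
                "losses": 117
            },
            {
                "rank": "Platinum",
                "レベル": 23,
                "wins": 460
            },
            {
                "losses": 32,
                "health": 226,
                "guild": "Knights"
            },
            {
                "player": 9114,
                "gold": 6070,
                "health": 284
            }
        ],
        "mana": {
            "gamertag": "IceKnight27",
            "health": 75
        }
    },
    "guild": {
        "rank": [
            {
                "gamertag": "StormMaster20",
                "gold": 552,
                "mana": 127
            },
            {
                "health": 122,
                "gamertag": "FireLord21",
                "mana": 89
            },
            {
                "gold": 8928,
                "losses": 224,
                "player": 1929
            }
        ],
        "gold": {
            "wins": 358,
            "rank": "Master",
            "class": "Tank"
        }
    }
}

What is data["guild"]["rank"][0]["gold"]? 552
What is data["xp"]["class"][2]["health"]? 226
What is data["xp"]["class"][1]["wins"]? 460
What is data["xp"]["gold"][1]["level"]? 24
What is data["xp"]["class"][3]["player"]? 9114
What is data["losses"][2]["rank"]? "Silver"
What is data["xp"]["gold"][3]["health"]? 210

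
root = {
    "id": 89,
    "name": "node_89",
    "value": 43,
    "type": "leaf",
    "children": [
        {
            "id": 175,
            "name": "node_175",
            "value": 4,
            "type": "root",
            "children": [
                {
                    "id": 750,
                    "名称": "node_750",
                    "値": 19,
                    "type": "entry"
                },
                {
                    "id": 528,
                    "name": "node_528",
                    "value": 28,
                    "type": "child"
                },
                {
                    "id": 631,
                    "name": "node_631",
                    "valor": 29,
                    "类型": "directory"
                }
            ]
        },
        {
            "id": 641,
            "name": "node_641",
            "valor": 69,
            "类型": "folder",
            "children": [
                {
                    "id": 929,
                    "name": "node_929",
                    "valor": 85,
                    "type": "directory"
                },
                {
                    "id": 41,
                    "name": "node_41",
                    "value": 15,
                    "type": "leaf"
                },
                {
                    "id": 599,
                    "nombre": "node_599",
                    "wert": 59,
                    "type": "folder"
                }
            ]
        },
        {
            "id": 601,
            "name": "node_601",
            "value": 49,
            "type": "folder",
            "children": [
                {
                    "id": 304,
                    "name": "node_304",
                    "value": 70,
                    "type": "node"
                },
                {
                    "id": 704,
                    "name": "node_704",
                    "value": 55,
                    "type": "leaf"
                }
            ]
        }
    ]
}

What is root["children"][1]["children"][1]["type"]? "leaf"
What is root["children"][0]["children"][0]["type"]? "entry"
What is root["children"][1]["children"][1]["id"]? 41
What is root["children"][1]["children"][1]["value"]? 15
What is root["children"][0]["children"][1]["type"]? "child"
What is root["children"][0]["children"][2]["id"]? 631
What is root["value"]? 43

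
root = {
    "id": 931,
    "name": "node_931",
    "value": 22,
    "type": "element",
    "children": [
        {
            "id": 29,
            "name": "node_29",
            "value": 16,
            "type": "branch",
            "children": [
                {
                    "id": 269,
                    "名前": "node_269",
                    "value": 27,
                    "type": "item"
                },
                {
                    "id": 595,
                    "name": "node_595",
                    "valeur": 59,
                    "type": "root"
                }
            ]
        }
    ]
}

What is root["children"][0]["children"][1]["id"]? 595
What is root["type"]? "element"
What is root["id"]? 931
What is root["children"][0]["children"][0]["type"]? "item"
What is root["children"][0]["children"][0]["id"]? 269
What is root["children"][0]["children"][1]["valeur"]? 59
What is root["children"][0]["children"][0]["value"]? 27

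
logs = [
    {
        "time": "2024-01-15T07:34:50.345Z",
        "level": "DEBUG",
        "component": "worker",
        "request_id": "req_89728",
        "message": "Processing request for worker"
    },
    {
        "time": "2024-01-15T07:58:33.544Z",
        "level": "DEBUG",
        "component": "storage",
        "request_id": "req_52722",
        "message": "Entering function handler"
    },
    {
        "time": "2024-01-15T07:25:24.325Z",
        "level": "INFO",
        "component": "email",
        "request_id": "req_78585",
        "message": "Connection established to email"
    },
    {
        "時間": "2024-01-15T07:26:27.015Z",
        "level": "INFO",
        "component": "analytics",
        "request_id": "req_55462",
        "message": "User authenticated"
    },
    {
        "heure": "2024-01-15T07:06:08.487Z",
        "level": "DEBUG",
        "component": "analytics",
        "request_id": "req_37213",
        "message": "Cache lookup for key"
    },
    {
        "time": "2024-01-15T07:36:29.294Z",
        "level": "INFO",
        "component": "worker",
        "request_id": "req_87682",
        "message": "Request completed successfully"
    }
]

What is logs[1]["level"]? "DEBUG"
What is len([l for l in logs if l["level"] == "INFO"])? 3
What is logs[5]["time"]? "2024-01-15T07:36:29.294Z"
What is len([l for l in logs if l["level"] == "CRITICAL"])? 0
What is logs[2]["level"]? "INFO"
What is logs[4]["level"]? "DEBUG"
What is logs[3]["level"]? "INFO"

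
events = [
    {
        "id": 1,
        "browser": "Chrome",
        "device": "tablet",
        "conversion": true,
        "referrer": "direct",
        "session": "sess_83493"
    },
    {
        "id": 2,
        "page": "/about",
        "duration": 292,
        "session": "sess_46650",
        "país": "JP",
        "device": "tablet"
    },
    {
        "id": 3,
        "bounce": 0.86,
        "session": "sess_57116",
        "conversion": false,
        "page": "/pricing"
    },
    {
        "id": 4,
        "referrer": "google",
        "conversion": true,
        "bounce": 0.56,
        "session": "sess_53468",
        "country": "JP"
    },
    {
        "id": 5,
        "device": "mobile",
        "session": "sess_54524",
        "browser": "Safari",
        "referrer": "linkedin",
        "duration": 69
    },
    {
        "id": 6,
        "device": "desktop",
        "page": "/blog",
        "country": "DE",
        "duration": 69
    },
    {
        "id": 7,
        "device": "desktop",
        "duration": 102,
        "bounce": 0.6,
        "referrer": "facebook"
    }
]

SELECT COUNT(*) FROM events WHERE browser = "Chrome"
1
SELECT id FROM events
[1, 2, 3, 4, 5, 6, 7]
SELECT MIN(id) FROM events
1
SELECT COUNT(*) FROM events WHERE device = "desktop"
2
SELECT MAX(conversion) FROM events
True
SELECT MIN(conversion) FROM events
False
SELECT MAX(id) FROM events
7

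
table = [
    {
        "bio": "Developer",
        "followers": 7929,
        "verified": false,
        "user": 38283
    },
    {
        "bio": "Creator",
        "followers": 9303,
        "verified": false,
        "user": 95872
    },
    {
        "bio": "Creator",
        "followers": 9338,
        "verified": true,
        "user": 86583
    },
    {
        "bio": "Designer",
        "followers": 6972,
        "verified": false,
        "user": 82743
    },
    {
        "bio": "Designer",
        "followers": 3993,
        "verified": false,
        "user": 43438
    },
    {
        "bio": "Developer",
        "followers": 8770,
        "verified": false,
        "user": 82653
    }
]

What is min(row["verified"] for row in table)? False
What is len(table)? 6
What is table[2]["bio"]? "Creator"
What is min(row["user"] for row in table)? 38283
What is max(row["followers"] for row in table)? 9338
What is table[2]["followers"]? 9338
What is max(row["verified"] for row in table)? True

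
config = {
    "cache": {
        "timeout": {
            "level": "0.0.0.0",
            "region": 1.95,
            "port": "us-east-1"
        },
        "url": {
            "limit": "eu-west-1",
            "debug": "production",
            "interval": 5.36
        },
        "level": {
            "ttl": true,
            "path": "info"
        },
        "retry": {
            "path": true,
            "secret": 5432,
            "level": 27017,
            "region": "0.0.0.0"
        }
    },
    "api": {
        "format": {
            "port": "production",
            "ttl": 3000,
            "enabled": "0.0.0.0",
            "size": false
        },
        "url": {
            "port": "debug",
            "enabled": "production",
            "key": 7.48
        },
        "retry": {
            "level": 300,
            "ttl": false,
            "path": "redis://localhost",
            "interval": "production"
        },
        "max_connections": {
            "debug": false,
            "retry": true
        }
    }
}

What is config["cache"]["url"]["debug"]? "production"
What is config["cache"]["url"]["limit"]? "eu-west-1"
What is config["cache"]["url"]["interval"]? 5.36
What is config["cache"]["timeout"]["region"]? 1.95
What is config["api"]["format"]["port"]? "production"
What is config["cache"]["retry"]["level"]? 27017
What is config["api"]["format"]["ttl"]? 3000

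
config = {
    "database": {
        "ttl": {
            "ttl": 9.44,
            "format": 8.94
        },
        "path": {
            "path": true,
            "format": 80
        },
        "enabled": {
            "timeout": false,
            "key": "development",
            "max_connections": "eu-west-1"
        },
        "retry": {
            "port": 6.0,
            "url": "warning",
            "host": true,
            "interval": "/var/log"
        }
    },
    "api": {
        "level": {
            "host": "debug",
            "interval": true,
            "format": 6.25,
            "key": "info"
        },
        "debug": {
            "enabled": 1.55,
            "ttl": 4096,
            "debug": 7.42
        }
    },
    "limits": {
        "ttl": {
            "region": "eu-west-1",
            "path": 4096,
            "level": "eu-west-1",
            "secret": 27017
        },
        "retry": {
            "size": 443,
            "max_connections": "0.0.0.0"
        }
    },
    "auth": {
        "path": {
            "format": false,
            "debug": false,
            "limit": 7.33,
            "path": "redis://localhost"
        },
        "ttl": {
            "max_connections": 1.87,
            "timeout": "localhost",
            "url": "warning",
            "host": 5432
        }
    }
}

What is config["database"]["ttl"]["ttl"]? 9.44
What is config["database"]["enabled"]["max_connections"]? "eu-west-1"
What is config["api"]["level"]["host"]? "debug"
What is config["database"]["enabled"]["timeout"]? False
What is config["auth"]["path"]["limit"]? 7.33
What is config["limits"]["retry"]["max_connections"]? "0.0.0.0"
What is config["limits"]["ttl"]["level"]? "eu-west-1"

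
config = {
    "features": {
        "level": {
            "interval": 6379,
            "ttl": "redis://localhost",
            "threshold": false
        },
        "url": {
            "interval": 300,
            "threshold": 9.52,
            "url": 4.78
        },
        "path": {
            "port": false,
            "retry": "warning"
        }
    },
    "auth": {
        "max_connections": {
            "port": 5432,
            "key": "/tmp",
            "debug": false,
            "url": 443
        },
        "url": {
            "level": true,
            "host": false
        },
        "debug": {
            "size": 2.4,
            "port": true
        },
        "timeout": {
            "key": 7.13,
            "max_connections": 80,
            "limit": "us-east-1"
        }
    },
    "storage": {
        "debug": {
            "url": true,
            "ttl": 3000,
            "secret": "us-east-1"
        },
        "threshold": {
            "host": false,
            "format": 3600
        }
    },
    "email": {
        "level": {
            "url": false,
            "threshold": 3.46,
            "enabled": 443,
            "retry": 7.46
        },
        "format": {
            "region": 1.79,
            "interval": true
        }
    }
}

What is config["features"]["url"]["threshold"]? 9.52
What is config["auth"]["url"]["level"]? True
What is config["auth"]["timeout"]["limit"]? "us-east-1"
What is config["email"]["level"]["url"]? False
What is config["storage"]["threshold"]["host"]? False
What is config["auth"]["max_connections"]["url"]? 443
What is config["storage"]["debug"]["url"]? True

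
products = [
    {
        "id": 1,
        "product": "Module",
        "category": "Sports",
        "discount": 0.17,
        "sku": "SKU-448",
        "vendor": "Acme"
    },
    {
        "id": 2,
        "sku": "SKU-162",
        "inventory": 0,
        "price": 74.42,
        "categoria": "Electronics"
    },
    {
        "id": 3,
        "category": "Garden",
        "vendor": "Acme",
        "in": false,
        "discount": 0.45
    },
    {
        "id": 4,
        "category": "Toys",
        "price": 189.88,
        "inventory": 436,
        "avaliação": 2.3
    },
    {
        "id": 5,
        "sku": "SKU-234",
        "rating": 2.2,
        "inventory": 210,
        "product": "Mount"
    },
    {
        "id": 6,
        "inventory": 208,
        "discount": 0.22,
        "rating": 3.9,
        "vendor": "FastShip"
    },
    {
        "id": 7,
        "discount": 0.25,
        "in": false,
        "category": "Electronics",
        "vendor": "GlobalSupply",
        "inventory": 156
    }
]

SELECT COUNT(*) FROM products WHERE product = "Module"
1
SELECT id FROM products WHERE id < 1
[]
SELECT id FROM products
[1, 2, 3, 4, 5, 6, 7]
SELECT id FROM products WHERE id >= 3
[3, 4, 5, 6, 7]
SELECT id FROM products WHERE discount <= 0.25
[1, 6, 7]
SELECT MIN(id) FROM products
1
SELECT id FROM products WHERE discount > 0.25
[3]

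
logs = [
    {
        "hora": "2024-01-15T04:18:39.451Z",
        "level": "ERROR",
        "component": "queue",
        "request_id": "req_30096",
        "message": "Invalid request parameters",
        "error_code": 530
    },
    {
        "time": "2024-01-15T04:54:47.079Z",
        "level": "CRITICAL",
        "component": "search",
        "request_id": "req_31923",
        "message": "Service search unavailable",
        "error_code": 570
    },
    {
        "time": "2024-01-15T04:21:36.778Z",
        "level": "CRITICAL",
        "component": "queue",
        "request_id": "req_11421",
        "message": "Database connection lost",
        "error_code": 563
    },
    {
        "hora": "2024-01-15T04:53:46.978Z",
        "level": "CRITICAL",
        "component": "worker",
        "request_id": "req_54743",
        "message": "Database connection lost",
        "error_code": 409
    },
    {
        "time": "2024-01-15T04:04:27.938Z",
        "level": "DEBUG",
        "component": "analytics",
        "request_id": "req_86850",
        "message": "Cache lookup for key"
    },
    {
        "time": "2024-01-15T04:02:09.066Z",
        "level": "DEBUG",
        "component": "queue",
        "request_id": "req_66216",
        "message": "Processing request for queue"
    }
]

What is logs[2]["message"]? "Database connection lost"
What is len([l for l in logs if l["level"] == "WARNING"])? 0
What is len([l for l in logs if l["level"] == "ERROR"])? 1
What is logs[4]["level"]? "DEBUG"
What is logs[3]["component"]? "worker"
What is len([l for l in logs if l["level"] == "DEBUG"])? 2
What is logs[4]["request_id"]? "req_86850"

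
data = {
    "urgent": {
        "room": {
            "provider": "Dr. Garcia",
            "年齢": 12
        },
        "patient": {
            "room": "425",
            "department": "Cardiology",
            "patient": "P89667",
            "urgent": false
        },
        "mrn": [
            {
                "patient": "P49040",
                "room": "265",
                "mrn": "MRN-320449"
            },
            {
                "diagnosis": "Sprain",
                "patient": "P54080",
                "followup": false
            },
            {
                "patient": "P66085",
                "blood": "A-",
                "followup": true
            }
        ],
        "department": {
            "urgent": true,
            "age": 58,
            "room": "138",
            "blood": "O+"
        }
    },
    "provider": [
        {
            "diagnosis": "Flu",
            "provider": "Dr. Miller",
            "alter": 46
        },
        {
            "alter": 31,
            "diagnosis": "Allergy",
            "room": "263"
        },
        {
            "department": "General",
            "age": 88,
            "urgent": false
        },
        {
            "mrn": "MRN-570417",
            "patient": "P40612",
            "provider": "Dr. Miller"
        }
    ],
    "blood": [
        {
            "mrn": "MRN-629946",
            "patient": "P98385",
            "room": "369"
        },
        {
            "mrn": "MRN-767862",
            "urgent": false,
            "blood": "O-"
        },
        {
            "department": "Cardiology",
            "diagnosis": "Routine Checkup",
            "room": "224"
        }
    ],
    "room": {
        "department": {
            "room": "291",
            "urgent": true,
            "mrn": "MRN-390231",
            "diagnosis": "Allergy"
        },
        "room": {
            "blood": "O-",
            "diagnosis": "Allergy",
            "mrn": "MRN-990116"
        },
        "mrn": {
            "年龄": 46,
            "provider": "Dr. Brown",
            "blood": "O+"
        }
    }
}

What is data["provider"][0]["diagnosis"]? "Flu"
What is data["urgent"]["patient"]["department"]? "Cardiology"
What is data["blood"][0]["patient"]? "P98385"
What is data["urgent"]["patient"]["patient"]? "P89667"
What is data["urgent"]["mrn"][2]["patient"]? "P66085"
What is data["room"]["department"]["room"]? "291"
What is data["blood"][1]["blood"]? "O-"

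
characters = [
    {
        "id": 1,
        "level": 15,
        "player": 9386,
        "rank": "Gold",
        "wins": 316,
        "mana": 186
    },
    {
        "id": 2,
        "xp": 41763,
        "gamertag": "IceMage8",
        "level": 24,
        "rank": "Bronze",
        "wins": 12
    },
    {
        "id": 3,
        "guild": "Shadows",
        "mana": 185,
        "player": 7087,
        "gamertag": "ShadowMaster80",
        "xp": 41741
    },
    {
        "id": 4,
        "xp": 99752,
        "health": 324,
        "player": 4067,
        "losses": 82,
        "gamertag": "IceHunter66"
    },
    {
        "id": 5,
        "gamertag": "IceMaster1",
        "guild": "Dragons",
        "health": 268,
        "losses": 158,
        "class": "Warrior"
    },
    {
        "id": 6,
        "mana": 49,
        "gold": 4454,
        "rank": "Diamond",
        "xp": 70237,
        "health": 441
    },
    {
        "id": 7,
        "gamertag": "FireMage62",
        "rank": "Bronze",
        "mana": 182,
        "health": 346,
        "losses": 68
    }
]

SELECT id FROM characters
[1, 2, 3, 4, 5, 6, 7]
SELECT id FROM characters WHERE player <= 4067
[4]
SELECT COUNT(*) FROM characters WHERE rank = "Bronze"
2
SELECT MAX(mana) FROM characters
186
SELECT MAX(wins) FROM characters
316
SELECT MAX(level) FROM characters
24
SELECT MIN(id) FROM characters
1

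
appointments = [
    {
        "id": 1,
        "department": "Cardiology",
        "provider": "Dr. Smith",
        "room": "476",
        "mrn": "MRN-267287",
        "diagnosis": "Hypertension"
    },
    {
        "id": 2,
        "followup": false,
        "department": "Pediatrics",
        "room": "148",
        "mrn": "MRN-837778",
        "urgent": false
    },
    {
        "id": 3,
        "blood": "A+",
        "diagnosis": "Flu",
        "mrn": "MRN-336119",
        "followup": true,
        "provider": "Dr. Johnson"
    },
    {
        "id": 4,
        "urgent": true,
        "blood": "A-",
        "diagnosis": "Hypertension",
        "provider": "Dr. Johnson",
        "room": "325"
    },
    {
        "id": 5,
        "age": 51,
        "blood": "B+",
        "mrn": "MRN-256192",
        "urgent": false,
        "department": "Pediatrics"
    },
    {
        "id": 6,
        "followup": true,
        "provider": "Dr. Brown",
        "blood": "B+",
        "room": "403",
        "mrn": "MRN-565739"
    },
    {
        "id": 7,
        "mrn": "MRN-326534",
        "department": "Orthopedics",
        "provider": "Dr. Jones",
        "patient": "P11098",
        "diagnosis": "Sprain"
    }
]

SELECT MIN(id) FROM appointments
1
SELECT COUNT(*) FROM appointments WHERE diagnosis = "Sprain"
1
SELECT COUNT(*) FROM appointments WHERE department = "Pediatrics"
2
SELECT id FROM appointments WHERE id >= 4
[4, 5, 6, 7]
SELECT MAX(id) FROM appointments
7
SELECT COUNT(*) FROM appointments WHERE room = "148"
1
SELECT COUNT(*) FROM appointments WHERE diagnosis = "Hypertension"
2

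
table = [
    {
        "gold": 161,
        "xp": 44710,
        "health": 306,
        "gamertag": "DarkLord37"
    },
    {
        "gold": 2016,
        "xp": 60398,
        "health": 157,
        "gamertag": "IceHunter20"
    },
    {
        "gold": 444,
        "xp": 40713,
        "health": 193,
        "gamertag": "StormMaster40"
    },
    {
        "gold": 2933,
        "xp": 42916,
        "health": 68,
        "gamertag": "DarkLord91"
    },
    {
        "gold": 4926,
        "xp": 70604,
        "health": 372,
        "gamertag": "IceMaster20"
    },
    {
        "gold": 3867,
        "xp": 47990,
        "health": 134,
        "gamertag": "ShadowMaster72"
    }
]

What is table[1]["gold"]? 2016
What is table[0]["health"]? 306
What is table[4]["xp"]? 70604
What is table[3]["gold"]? 2933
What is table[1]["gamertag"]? "IceHunter20"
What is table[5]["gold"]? 3867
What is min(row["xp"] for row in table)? 40713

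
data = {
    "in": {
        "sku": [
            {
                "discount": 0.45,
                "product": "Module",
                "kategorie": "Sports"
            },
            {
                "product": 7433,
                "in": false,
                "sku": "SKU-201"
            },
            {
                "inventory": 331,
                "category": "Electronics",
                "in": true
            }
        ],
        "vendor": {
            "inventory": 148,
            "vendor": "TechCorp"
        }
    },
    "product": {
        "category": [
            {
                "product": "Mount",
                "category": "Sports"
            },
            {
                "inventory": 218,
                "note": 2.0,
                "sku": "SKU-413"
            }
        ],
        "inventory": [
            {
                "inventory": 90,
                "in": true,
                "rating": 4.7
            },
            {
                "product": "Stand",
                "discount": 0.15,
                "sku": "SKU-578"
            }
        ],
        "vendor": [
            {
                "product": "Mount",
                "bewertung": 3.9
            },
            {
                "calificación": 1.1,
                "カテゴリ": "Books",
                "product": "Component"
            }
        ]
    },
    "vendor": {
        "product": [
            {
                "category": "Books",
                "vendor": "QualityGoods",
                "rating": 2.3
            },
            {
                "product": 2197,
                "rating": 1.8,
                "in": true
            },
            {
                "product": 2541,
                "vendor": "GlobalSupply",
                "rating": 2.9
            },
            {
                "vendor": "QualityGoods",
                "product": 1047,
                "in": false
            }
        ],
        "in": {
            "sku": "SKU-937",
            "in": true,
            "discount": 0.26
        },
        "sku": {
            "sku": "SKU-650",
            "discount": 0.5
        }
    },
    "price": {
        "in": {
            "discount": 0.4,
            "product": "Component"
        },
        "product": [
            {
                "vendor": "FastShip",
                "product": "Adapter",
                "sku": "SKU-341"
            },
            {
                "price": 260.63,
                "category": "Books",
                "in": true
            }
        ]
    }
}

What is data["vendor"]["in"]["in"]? True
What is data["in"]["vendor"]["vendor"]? "TechCorp"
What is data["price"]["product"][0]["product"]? "Adapter"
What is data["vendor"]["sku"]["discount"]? 0.5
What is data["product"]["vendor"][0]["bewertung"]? 3.9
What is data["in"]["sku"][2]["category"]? "Electronics"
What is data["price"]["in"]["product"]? "Component"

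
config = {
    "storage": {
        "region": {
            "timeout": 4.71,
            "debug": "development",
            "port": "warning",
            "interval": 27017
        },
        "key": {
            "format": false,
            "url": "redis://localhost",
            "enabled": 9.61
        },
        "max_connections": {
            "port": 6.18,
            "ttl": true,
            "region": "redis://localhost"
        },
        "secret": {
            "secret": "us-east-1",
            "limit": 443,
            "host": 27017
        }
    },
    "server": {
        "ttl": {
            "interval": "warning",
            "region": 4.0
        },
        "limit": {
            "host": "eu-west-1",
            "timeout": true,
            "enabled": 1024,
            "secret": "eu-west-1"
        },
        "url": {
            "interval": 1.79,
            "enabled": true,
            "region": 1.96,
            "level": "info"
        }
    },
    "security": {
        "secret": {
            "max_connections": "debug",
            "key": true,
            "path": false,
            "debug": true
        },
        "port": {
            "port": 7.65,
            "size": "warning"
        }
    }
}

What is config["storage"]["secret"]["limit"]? 443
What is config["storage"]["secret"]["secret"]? "us-east-1"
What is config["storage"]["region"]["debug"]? "development"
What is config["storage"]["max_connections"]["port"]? 6.18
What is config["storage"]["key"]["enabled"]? 9.61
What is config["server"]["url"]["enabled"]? True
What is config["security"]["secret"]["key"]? True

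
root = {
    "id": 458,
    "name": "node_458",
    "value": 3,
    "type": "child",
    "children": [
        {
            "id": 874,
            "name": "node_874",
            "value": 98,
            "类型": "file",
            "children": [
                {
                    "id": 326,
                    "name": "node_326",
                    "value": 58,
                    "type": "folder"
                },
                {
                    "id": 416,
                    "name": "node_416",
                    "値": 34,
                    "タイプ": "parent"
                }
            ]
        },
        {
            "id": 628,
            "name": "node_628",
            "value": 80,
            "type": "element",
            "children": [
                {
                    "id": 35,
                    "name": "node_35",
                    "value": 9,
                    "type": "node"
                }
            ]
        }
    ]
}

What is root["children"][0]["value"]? 98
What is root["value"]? 3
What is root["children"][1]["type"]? "element"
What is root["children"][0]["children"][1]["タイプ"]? "parent"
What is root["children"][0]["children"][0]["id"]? 326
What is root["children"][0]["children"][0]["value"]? 58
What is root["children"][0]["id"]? 874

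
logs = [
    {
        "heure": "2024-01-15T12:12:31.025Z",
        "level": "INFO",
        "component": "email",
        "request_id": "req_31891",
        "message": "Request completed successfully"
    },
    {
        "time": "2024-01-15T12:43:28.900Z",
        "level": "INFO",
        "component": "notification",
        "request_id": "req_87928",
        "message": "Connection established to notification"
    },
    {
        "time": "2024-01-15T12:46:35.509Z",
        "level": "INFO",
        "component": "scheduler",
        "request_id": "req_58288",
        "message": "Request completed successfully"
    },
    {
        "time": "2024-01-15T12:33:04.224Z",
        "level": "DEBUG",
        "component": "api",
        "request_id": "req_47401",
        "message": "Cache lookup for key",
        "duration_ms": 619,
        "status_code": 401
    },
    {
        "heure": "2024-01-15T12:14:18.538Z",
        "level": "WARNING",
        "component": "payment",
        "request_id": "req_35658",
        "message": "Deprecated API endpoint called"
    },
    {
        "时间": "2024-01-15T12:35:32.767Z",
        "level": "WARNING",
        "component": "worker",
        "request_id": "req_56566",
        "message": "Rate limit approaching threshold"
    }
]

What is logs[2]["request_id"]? "req_58288"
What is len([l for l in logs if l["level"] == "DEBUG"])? 1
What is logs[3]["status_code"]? 401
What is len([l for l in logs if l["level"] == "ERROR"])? 0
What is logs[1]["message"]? "Connection established to notification"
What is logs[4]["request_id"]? "req_35658"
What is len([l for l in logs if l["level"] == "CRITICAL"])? 0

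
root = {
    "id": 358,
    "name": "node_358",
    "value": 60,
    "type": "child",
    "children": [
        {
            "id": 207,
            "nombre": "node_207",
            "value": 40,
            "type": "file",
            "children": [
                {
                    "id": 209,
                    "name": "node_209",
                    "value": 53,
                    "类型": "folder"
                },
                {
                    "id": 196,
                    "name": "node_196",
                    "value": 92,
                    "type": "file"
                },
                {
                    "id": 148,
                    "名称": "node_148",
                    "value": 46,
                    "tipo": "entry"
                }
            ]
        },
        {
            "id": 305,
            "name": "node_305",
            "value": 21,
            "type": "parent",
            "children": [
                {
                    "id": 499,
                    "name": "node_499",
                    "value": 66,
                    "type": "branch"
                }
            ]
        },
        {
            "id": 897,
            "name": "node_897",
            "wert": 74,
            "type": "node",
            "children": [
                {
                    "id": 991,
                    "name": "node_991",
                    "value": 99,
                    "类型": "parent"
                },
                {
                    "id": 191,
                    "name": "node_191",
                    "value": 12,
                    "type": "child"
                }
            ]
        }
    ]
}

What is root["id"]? 358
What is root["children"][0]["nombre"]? "node_207"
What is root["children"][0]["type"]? "file"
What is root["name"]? "node_358"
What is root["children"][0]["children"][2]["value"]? 46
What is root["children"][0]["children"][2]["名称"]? "node_148"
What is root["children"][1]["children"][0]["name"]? "node_499"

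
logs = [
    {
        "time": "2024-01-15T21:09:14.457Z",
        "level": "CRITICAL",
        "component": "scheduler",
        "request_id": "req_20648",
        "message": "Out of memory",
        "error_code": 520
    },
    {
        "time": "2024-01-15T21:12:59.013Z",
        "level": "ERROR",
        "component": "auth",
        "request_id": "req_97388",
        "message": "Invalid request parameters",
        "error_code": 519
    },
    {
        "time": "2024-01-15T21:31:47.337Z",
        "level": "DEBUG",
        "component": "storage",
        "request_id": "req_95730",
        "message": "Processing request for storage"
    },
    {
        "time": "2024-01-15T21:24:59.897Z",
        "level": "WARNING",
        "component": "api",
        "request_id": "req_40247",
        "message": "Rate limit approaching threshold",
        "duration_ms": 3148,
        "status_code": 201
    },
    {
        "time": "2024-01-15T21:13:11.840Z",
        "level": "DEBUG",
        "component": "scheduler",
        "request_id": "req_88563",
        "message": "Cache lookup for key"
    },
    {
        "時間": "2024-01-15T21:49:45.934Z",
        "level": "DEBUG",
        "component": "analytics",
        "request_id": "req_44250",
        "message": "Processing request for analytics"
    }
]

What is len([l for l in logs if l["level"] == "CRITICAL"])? 1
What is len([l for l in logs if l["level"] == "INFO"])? 0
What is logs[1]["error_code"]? 519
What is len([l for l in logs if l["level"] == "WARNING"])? 1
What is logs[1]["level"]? "ERROR"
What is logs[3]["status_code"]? 201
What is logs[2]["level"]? "DEBUG"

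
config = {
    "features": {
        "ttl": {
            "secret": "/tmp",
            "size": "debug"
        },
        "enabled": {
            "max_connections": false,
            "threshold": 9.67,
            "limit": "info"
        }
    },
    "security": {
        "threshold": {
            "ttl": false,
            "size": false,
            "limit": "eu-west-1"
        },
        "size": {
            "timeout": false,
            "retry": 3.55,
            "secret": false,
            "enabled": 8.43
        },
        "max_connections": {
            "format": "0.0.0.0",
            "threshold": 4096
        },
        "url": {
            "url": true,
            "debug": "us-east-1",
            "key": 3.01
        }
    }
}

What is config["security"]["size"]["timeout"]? False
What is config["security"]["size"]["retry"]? 3.55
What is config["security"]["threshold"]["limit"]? "eu-west-1"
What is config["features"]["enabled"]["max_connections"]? False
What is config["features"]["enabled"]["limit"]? "info"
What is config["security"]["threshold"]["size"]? False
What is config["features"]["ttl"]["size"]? "debug"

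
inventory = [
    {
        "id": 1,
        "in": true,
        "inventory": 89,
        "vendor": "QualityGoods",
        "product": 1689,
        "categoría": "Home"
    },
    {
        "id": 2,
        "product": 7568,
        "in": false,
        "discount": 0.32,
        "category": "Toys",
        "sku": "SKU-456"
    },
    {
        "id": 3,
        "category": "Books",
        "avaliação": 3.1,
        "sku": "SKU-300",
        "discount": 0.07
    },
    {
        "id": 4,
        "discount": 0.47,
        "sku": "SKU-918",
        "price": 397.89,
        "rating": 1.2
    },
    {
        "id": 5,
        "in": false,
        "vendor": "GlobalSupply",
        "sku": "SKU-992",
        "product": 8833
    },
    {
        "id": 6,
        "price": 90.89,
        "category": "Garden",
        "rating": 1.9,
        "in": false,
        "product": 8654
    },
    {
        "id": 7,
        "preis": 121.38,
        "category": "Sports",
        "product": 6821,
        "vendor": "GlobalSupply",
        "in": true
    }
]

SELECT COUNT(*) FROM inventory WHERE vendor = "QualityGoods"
1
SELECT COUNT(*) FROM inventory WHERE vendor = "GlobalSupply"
2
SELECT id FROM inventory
[1, 2, 3, 4, 5, 6, 7]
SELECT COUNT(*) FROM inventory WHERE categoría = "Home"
1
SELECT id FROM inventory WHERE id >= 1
[1, 2, 3, 4, 5, 6, 7]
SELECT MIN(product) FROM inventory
1689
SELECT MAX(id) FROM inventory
7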